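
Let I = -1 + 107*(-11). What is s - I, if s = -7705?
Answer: -6527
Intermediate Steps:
I = -1178 (I = -1 - 1177 = -1178)
s - I = -7705 - 1*(-1178) = -7705 + 1178 = -6527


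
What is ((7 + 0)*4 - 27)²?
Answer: 1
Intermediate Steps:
((7 + 0)*4 - 27)² = (7*4 - 27)² = (28 - 27)² = 1² = 1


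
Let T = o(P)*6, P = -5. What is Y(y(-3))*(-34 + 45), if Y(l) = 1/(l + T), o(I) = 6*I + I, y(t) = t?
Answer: -11/213 ≈ -0.051643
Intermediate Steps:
o(I) = 7*I
T = -210 (T = (7*(-5))*6 = -35*6 = -210)
Y(l) = 1/(-210 + l) (Y(l) = 1/(l - 210) = 1/(-210 + l))
Y(y(-3))*(-34 + 45) = (-34 + 45)/(-210 - 3) = 11/(-213) = -1/213*11 = -11/213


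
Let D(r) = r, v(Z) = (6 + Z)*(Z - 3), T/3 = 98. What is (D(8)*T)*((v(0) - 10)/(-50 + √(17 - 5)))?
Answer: 411600/311 + 16464*√3/311 ≈ 1415.2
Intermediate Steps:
T = 294 (T = 3*98 = 294)
v(Z) = (-3 + Z)*(6 + Z) (v(Z) = (6 + Z)*(-3 + Z) = (-3 + Z)*(6 + Z))
(D(8)*T)*((v(0) - 10)/(-50 + √(17 - 5))) = (8*294)*(((-18 + 0² + 3*0) - 10)/(-50 + √(17 - 5))) = 2352*(((-18 + 0 + 0) - 10)/(-50 + √12)) = 2352*((-18 - 10)/(-50 + 2*√3)) = 2352*(-28/(-50 + 2*√3)) = -65856/(-50 + 2*√3)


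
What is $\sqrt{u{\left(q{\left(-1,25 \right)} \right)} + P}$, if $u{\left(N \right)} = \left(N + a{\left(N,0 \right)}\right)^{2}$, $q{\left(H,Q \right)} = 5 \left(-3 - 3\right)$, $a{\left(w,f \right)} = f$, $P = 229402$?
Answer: $\sqrt{230302} \approx 479.9$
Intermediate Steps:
$q{\left(H,Q \right)} = -30$ ($q{\left(H,Q \right)} = 5 \left(-6\right) = -30$)
$u{\left(N \right)} = N^{2}$ ($u{\left(N \right)} = \left(N + 0\right)^{2} = N^{2}$)
$\sqrt{u{\left(q{\left(-1,25 \right)} \right)} + P} = \sqrt{\left(-30\right)^{2} + 229402} = \sqrt{900 + 229402} = \sqrt{230302}$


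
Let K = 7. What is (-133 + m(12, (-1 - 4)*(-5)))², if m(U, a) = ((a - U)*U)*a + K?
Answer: 14243076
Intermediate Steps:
m(U, a) = 7 + U*a*(a - U) (m(U, a) = ((a - U)*U)*a + 7 = (U*(a - U))*a + 7 = U*a*(a - U) + 7 = 7 + U*a*(a - U))
(-133 + m(12, (-1 - 4)*(-5)))² = (-133 + (7 + 12*((-1 - 4)*(-5))² - 1*(-1 - 4)*(-5)*12²))² = (-133 + (7 + 12*(-5*(-5))² - 1*(-5*(-5))*144))² = (-133 + (7 + 12*25² - 1*25*144))² = (-133 + (7 + 12*625 - 3600))² = (-133 + (7 + 7500 - 3600))² = (-133 + 3907)² = 3774² = 14243076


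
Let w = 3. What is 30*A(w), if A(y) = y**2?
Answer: 270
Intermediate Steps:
30*A(w) = 30*3**2 = 30*9 = 270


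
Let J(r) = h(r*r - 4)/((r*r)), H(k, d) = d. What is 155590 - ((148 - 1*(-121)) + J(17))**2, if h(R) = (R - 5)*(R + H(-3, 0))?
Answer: -11824134291/83521 ≈ -1.4157e+5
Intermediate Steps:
h(R) = R*(-5 + R) (h(R) = (R - 5)*(R + 0) = (-5 + R)*R = R*(-5 + R))
J(r) = (-9 + r**2)*(-4 + r**2)/r**2 (J(r) = ((r*r - 4)*(-5 + (r*r - 4)))/((r*r)) = ((r**2 - 4)*(-5 + (r**2 - 4)))/(r**2) = ((-4 + r**2)*(-5 + (-4 + r**2)))/r**2 = ((-4 + r**2)*(-9 + r**2))/r**2 = ((-9 + r**2)*(-4 + r**2))/r**2 = (-9 + r**2)*(-4 + r**2)/r**2)
155590 - ((148 - 1*(-121)) + J(17))**2 = 155590 - ((148 - 1*(-121)) + (-13 + 17**2 + 36/17**2))**2 = 155590 - ((148 + 121) + (-13 + 289 + 36*(1/289)))**2 = 155590 - (269 + (-13 + 289 + 36/289))**2 = 155590 - (269 + 79800/289)**2 = 155590 - (157541/289)**2 = 155590 - 1*24819166681/83521 = 155590 - 24819166681/83521 = -11824134291/83521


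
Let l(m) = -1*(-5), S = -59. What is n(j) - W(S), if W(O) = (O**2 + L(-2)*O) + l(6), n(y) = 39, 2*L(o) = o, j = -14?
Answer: -3506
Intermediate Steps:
L(o) = o/2
l(m) = 5
W(O) = 5 + O**2 - O (W(O) = (O**2 + ((1/2)*(-2))*O) + 5 = (O**2 - O) + 5 = 5 + O**2 - O)
n(j) - W(S) = 39 - (5 + (-59)**2 - 1*(-59)) = 39 - (5 + 3481 + 59) = 39 - 1*3545 = 39 - 3545 = -3506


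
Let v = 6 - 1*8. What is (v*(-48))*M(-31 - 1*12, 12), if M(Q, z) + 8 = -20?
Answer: -2688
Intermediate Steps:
M(Q, z) = -28 (M(Q, z) = -8 - 20 = -28)
v = -2 (v = 6 - 8 = -2)
(v*(-48))*M(-31 - 1*12, 12) = -2*(-48)*(-28) = 96*(-28) = -2688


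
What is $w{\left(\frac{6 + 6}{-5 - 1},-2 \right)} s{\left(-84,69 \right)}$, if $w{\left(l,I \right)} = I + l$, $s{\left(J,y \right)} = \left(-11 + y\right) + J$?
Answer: $104$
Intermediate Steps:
$s{\left(J,y \right)} = -11 + J + y$
$w{\left(\frac{6 + 6}{-5 - 1},-2 \right)} s{\left(-84,69 \right)} = \left(-2 + \frac{6 + 6}{-5 - 1}\right) \left(-11 - 84 + 69\right) = \left(-2 + \frac{12}{-6}\right) \left(-26\right) = \left(-2 + 12 \left(- \frac{1}{6}\right)\right) \left(-26\right) = \left(-2 - 2\right) \left(-26\right) = \left(-4\right) \left(-26\right) = 104$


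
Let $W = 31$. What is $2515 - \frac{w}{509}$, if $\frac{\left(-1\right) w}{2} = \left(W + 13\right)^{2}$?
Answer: $\frac{1284007}{509} \approx 2522.6$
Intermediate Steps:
$w = -3872$ ($w = - 2 \left(31 + 13\right)^{2} = - 2 \cdot 44^{2} = \left(-2\right) 1936 = -3872$)
$2515 - \frac{w}{509} = 2515 - - \frac{3872}{509} = 2515 + \frac{3872}{509} = \frac{1284007}{509}$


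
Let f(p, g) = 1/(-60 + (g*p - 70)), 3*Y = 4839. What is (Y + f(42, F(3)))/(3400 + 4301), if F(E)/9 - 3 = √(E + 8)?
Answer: 227315000/1085278827 + 63*√11/723519218 ≈ 0.20945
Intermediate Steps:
Y = 1613 (Y = (⅓)*4839 = 1613)
F(E) = 27 + 9*√(8 + E) (F(E) = 27 + 9*√(E + 8) = 27 + 9*√(8 + E))
f(p, g) = 1/(-130 + g*p) (f(p, g) = 1/(-60 + (-70 + g*p)) = 1/(-130 + g*p))
(Y + f(42, F(3)))/(3400 + 4301) = (1613 + 1/(-130 + (27 + 9*√(8 + 3))*42))/(3400 + 4301) = (1613 + 1/(-130 + (27 + 9*√11)*42))/7701 = (1613 + 1/(-130 + (1134 + 378*√11)))*(1/7701) = (1613 + 1/(1004 + 378*√11))*(1/7701) = 1613/7701 + 1/(7701*(1004 + 378*√11))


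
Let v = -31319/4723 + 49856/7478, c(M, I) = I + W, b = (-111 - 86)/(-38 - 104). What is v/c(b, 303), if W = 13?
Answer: 633203/5580337852 ≈ 0.00011347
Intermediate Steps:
b = 197/142 (b = -197/(-142) = -197*(-1/142) = 197/142 ≈ 1.3873)
c(M, I) = 13 + I (c(M, I) = I + 13 = 13 + I)
v = 633203/17659297 (v = -31319*1/4723 + 49856*(1/7478) = -31319/4723 + 24928/3739 = 633203/17659297 ≈ 0.035857)
v/c(b, 303) = 633203/(17659297*(13 + 303)) = (633203/17659297)/316 = (633203/17659297)*(1/316) = 633203/5580337852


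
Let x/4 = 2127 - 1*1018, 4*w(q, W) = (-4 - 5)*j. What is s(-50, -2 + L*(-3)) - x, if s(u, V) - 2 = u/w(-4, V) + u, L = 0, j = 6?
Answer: -120968/27 ≈ -4480.3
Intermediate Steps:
w(q, W) = -27/2 (w(q, W) = ((-4 - 5)*6)/4 = (-9*6)/4 = (¼)*(-54) = -27/2)
x = 4436 (x = 4*(2127 - 1*1018) = 4*(2127 - 1018) = 4*1109 = 4436)
s(u, V) = 2 + 25*u/27 (s(u, V) = 2 + (u/(-27/2) + u) = 2 + (-2*u/27 + u) = 2 + 25*u/27)
s(-50, -2 + L*(-3)) - x = (2 + (25/27)*(-50)) - 1*4436 = (2 - 1250/27) - 4436 = -1196/27 - 4436 = -120968/27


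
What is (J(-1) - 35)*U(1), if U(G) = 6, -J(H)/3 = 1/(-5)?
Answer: -1032/5 ≈ -206.40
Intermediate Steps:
J(H) = 3/5 (J(H) = -3/(-5) = -3*(-1/5) = 3/5)
(J(-1) - 35)*U(1) = (3/5 - 35)*6 = -172/5*6 = -1032/5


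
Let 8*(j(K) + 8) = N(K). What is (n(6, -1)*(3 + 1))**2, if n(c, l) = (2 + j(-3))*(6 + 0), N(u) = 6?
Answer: 15876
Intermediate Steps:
j(K) = -29/4 (j(K) = -8 + (1/8)*6 = -8 + 3/4 = -29/4)
n(c, l) = -63/2 (n(c, l) = (2 - 29/4)*(6 + 0) = -21/4*6 = -63/2)
(n(6, -1)*(3 + 1))**2 = (-63*(3 + 1)/2)**2 = (-63/2*4)**2 = (-126)**2 = 15876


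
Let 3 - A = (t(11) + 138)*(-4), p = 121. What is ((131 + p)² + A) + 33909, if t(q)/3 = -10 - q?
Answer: 97716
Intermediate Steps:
t(q) = -30 - 3*q (t(q) = 3*(-10 - q) = -30 - 3*q)
A = 303 (A = 3 - ((-30 - 3*11) + 138)*(-4) = 3 - ((-30 - 33) + 138)*(-4) = 3 - (-63 + 138)*(-4) = 3 - 75*(-4) = 3 - 1*(-300) = 3 + 300 = 303)
((131 + p)² + A) + 33909 = ((131 + 121)² + 303) + 33909 = (252² + 303) + 33909 = (63504 + 303) + 33909 = 63807 + 33909 = 97716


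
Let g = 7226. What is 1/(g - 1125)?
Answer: 1/6101 ≈ 0.00016391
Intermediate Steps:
1/(g - 1125) = 1/(7226 - 1125) = 1/6101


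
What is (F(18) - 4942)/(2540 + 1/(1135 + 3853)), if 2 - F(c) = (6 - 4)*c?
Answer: -24820288/12669521 ≈ -1.9591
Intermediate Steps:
F(c) = 2 - 2*c (F(c) = 2 - (6 - 4)*c = 2 - 2*c)
(F(18) - 4942)/(2540 + 1/(1135 + 3853)) = ((2 - 2*18) - 4942)/(2540 + 1/(1135 + 3853)) = ((2 - 36) - 4942)/(2540 + 1/4988) = (-34 - 4942)/(2540 + 1/4988) = -4976/12669521/4988 = -4976*4988/12669521 = -24820288/12669521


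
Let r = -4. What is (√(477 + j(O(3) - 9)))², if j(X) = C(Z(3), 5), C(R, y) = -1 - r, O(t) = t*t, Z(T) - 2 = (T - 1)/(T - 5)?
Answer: 480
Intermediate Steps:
Z(T) = 2 + (-1 + T)/(-5 + T) (Z(T) = 2 + (T - 1)/(T - 5) = 2 + (-1 + T)/(-5 + T))
O(t) = t²
C(R, y) = 3 (C(R, y) = -1 - 1*(-4) = -1 + 4 = 3)
j(X) = 3
(√(477 + j(O(3) - 9)))² = (√(477 + 3))² = (√480)² = (4*√30)² = 480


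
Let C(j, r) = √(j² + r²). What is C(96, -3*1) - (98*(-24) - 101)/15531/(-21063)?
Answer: -2453/327129453 + 15*√41 ≈ 96.047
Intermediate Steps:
C(96, -3*1) - (98*(-24) - 101)/15531/(-21063) = √(96² + (-3*1)²) - (98*(-24) - 101)/15531/(-21063) = √(9216 + (-3)²) - (-2352 - 101)*(1/15531)*(-1)/21063 = √(9216 + 9) - (-2453*1/15531)*(-1)/21063 = √9225 - (-2453)*(-1)/(15531*21063) = 15*√41 - 1*2453/327129453 = 15*√41 - 2453/327129453 = -2453/327129453 + 15*√41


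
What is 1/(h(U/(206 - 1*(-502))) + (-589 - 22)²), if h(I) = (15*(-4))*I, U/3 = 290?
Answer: 59/22021589 ≈ 2.6792e-6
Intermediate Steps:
U = 870 (U = 3*290 = 870)
h(I) = -60*I
1/(h(U/(206 - 1*(-502))) + (-589 - 22)²) = 1/(-52200/(206 - 1*(-502)) + (-589 - 22)²) = 1/(-52200/(206 + 502) + (-611)²) = 1/(-52200/708 + 373321) = 1/(-60*145/118 + 373321) = 1/(-4350/59 + 373321) = 1/(22021589/59) = 59/22021589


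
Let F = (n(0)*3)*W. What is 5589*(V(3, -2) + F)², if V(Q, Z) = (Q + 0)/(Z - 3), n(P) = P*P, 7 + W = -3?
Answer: 50301/25 ≈ 2012.0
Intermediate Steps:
W = -10 (W = -7 - 3 = -10)
n(P) = P²
V(Q, Z) = Q/(-3 + Z)
F = 0 (F = (0²*3)*(-10) = (0*3)*(-10) = 0*(-10) = 0)
5589*(V(3, -2) + F)² = 5589*(3/(-3 - 2) + 0)² = 5589*(3/(-5) + 0)² = 5589*(3*(-⅕) + 0)² = 5589*(-⅗ + 0)² = 5589*(-⅗)² = 5589*(9/25) = 50301/25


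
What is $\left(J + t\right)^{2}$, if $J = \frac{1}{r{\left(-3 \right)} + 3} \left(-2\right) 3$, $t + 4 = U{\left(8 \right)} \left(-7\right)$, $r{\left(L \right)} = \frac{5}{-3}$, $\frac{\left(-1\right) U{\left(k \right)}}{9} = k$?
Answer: $\frac{982081}{4} \approx 2.4552 \cdot 10^{5}$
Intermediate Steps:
$U{\left(k \right)} = - 9 k$
$r{\left(L \right)} = - \frac{5}{3}$ ($r{\left(L \right)} = 5 \left(- \frac{1}{3}\right) = - \frac{5}{3}$)
$t = 500$ ($t = -4 + \left(-9\right) 8 \left(-7\right) = -4 - -504 = -4 + 504 = 500$)
$J = - \frac{9}{2}$ ($J = \frac{1}{- \frac{5}{3} + 3} \left(-2\right) 3 = \frac{1}{\frac{4}{3}} \left(-2\right) 3 = \frac{3}{4} \left(-2\right) 3 = \left(- \frac{3}{2}\right) 3 = - \frac{9}{2} \approx -4.5$)
$\left(J + t\right)^{2} = \left(- \frac{9}{2} + 500\right)^{2} = \left(\frac{991}{2}\right)^{2} = \frac{982081}{4}$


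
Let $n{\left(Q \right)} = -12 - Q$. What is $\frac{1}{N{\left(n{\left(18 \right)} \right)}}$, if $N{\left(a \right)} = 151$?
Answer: $\frac{1}{151} \approx 0.0066225$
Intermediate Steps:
$\frac{1}{N{\left(n{\left(18 \right)} \right)}} = \frac{1}{151}$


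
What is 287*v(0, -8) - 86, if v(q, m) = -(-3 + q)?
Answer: 775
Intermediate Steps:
v(q, m) = 3 - q
287*v(0, -8) - 86 = 287*(3 - 1*0) - 86 = 287*(3 + 0) - 86 = 287*3 - 86 = 861 - 86 = 775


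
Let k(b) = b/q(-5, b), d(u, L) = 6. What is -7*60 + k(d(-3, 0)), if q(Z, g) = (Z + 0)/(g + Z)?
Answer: -2106/5 ≈ -421.20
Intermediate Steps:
q(Z, g) = Z/(Z + g)
k(b) = b*(1 - b/5) (k(b) = b/((-5/(-5 + b))) = b*(1 - b/5))
-7*60 + k(d(-3, 0)) = -7*60 + (⅕)*6*(5 - 1*6) = -420 + (⅕)*6*(5 - 6) = -420 + (⅕)*6*(-1) = -420 - 6/5 = -2106/5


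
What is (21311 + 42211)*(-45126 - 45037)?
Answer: -5727334086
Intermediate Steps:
(21311 + 42211)*(-45126 - 45037) = 63522*(-90163) = -5727334086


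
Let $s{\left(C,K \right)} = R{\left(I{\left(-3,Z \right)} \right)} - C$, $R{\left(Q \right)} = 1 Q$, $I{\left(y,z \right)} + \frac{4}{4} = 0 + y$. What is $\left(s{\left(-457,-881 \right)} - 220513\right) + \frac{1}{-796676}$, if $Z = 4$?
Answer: $- \frac{175316520561}{796676} \approx -2.2006 \cdot 10^{5}$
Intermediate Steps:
$I{\left(y,z \right)} = -1 + y$ ($I{\left(y,z \right)} = -1 + \left(0 + y\right) = -1 + y$)
$R{\left(Q \right)} = Q$
$s{\left(C,K \right)} = -4 - C$ ($s{\left(C,K \right)} = \left(-1 - 3\right) - C = -4 - C$)
$\left(s{\left(-457,-881 \right)} - 220513\right) + \frac{1}{-796676} = \left(\left(-4 - -457\right) - 220513\right) + \frac{1}{-796676} = \left(\left(-4 + 457\right) - 220513\right) - \frac{1}{796676} = \left(453 - 220513\right) - \frac{1}{796676} = -220060 - \frac{1}{796676} = - \frac{175316520561}{796676}$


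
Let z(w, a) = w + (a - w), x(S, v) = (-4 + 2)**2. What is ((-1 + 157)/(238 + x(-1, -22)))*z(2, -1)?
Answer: -78/121 ≈ -0.64463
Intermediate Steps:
x(S, v) = 4 (x(S, v) = (-2)**2 = 4)
z(w, a) = a
((-1 + 157)/(238 + x(-1, -22)))*z(2, -1) = ((-1 + 157)/(238 + 4))*(-1) = (156/242)*(-1) = (156*(1/242))*(-1) = (78/121)*(-1) = -78/121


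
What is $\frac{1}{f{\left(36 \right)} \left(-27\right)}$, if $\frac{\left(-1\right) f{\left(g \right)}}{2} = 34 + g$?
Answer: $\frac{1}{3780} \approx 0.00026455$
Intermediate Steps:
$f{\left(g \right)} = -68 - 2 g$ ($f{\left(g \right)} = - 2 \left(34 + g\right) = -68 - 2 g$)
$\frac{1}{f{\left(36 \right)} \left(-27\right)} = \frac{1}{\left(-68 - 72\right) \left(-27\right)} = \frac{1}{\left(-140\right) \left(-27\right)} = \frac{1}{3780}$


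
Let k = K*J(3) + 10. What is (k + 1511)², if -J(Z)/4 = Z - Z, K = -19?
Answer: 2313441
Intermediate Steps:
J(Z) = 0 (J(Z) = -4*(Z - Z) = -4*0 = 0)
k = 10 (k = -19*0 + 10 = 0 + 10 = 10)
(k + 1511)² = (10 + 1511)² = 1521² = 2313441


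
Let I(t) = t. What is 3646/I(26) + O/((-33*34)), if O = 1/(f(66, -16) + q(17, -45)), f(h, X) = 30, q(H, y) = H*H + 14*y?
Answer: 636121279/4536246 ≈ 140.23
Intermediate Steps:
q(H, y) = H² + 14*y
O = -1/311 (O = 1/(30 + (17² + 14*(-45))) = 1/(30 + (289 - 630)) = 1/(30 - 341) = 1/(-311) = -1/311 ≈ -0.0032154)
3646/I(26) + O/((-33*34)) = 3646/26 - 1/(311*((-33*34))) = 3646*(1/26) - 1/311/(-1122) = 1823/13 - 1/311*(-1/1122) = 1823/13 + 1/348942 = 636121279/4536246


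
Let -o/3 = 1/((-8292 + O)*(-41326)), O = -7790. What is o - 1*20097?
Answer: -13356561299007/664604732 ≈ -20097.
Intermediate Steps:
o = -3/664604732 (o = -3/((-8292 - 7790)*(-41326)) = -3*(-1)/((-16082)*41326) = -(-3)*(-1)/(16082*41326) = -3*1/664604732 = -3/664604732 ≈ -4.5140e-9)
o - 1*20097 = -3/664604732 - 1*20097 = -3/664604732 - 20097 = -13356561299007/664604732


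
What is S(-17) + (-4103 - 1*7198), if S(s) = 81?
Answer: -11220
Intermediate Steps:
S(-17) + (-4103 - 1*7198) = 81 + (-4103 - 1*7198) = 81 + (-4103 - 7198) = 81 - 11301 = -11220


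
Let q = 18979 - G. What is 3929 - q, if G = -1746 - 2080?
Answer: -18876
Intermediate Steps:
G = -3826
q = 22805 (q = 18979 - 1*(-3826) = 18979 + 3826 = 22805)
3929 - q = 3929 - 1*22805 = 3929 - 22805 = -18876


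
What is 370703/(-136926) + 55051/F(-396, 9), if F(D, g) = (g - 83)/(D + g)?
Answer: 729286246610/2533131 ≈ 2.8790e+5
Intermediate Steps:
F(D, g) = (-83 + g)/(D + g)
370703/(-136926) + 55051/F(-396, 9) = 370703/(-136926) + 55051/(((-83 + 9)/(-396 + 9))) = 370703*(-1/136926) + 55051/((-74/(-387))) = -370703/136926 + 55051/((-1/387*(-74))) = -370703/136926 + 55051/(74/387) = -370703/136926 + 55051*(387/74) = -370703/136926 + 21304737/74 = 729286246610/2533131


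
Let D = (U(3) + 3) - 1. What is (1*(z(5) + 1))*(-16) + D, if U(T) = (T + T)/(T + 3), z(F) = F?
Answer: -93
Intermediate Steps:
U(T) = 2*T/(3 + T) (U(T) = (2*T)/(3 + T) = 2*T/(3 + T))
D = 3 (D = (2*3/(3 + 3) + 3) - 1 = (2*3/6 + 3) - 1 = (2*3*(⅙) + 3) - 1 = (1 + 3) - 1 = 4 - 1 = 3)
(1*(z(5) + 1))*(-16) + D = (1*(5 + 1))*(-16) + 3 = (1*6)*(-16) + 3 = 6*(-16) + 3 = -96 + 3 = -93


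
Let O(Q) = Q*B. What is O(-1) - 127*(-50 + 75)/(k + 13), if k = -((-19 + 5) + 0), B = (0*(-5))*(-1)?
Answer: -3175/27 ≈ -117.59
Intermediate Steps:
B = 0 (B = 0*(-1) = 0)
k = 14 (k = -(-14 + 0) = -1*(-14) = 14)
O(Q) = 0 (O(Q) = Q*0 = 0)
O(-1) - 127*(-50 + 75)/(k + 13) = 0 - 127*(-50 + 75)/(14 + 13) = 0 - 3175/27 = -3175/27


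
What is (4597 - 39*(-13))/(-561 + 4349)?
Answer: 1276/947 ≈ 1.3474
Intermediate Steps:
(4597 - 39*(-13))/(-561 + 4349) = (4597 + 507)/3788 = 5104*(1/3788) = 1276/947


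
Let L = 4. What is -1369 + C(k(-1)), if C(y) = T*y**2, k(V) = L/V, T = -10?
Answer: -1529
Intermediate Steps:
k(V) = 4/V
C(y) = -10*y**2
-1369 + C(k(-1)) = -1369 - 10*(4/(-1))**2 = -1369 - 10*(4*(-1))**2 = -1369 - 10*(-4)**2 = -1369 - 10*16 = -1369 - 160 = -1529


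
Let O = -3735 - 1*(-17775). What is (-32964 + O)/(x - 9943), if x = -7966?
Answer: 18924/17909 ≈ 1.0567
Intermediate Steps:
O = 14040 (O = -3735 + 17775 = 14040)
(-32964 + O)/(x - 9943) = (-32964 + 14040)/(-7966 - 9943) = -18924/(-17909) = -18924*(-1/17909) = 18924/17909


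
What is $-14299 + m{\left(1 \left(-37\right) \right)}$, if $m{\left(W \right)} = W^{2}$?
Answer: $-12930$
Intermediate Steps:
$-14299 + m{\left(1 \left(-37\right) \right)} = -14299 + \left(1 \left(-37\right)\right)^{2} = -14299 + \left(-37\right)^{2} = -14299 + 1369 = -12930$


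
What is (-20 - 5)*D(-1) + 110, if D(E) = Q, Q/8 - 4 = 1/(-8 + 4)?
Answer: -640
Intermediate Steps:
Q = 30 (Q = 32 + 8/(-8 + 4) = 32 + 8/(-4) = 32 + 8*(-1/4) = 32 - 2 = 30)
D(E) = 30
(-20 - 5)*D(-1) + 110 = (-20 - 5)*30 + 110 = -25*30 + 110 = -750 + 110 = -640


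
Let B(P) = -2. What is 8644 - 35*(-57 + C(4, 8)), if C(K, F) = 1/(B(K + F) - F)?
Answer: 21285/2 ≈ 10643.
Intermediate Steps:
C(K, F) = 1/(-2 - F)
8644 - 35*(-57 + C(4, 8)) = 8644 - 35*(-57 - 1/(2 + 8)) = 8644 - 35*(-57 - 1/10) = 8644 - 35*(-57 - 1*⅒) = 8644 - 35*(-57 - ⅒) = 8644 - 35*(-571)/10 = 8644 - 1*(-3997/2) = 8644 + 3997/2 = 21285/2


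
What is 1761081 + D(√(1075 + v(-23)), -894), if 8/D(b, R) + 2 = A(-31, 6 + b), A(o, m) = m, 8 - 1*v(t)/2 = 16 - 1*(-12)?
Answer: 1794541507/1019 + 24*√115/1019 ≈ 1.7611e+6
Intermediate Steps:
v(t) = -40 (v(t) = 16 - 2*(16 - 1*(-12)) = 16 - 2*(16 + 12) = 16 - 2*28 = 16 - 56 = -40)
D(b, R) = 8/(4 + b) (D(b, R) = 8/(-2 + (6 + b)) = 8/(4 + b))
1761081 + D(√(1075 + v(-23)), -894) = 1761081 + 8/(4 + √(1075 - 40)) = 1761081 + 8/(4 + √1035) = 1761081 + 8/(4 + 3*√115)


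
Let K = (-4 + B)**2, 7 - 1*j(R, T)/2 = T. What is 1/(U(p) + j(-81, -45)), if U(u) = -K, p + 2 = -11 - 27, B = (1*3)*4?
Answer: 1/40 ≈ 0.025000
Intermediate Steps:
B = 12 (B = 3*4 = 12)
p = -40 (p = -2 + (-11 - 27) = -2 - 38 = -40)
j(R, T) = 14 - 2*T
K = 64 (K = (-4 + 12)**2 = 8**2 = 64)
U(u) = -64 (U(u) = -1*64 = -64)
1/(U(p) + j(-81, -45)) = 1/(-64 + (14 - 2*(-45))) = 1/(-64 + (14 + 90)) = 1/(-64 + 104) = 1/40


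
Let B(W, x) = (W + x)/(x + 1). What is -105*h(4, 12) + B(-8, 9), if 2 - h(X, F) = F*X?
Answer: 48301/10 ≈ 4830.1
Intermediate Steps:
h(X, F) = 2 - F*X
B(W, x) = (W + x)/(1 + x)
-105*h(4, 12) + B(-8, 9) = -105*(2 - 1*12*4) + (-8 + 9)/(1 + 9) = -105*(2 - 48) + 1/10 = -105*(-46) + (1/10)*1 = 4830 + 1/10 = 48301/10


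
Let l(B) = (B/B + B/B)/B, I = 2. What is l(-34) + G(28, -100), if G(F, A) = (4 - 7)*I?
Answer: -103/17 ≈ -6.0588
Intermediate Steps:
l(B) = 2/B (l(B) = (1 + 1)/B = 2/B)
G(F, A) = -6 (G(F, A) = (4 - 7)*2 = -3*2 = -6)
l(-34) + G(28, -100) = 2/(-34) - 6 = 2*(-1/34) - 6 = -1/17 - 6 = -103/17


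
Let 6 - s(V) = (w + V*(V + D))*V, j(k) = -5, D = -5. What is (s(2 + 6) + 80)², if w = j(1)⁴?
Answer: 26071236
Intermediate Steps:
w = 625 (w = (-5)⁴ = 625)
s(V) = 6 - V*(625 + V*(-5 + V)) (s(V) = 6 - (625 + V*(V - 5))*V = 6 - (625 + V*(-5 + V))*V = 6 - V*(625 + V*(-5 + V)))
(s(2 + 6) + 80)² = ((6 - (2 + 6)³ - 625*(2 + 6) + 5*(2 + 6)²) + 80)² = ((6 - 1*8³ - 625*8 + 5*8²) + 80)² = ((6 - 1*512 - 5000 + 5*64) + 80)² = ((6 - 512 - 5000 + 320) + 80)² = (-5186 + 80)² = (-5106)² = 26071236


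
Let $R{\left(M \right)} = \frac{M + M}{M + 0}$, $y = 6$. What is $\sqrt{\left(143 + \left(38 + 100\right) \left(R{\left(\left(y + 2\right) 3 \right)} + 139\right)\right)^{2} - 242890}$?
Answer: $\sqrt{383956311} \approx 19595.0$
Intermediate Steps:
$R{\left(M \right)} = 2$ ($R{\left(M \right)} = \frac{2 M}{M} = 2$)
$\sqrt{\left(143 + \left(38 + 100\right) \left(R{\left(\left(y + 2\right) 3 \right)} + 139\right)\right)^{2} - 242890} = \sqrt{\left(143 + \left(38 + 100\right) \left(2 + 139\right)\right)^{2} - 242890} = \sqrt{\left(143 + 138 \cdot 141\right)^{2} - 242890} = \sqrt{\left(143 + 19458\right)^{2} - 242890} = \sqrt{19601^{2} - 242890} = \sqrt{384199201 - 242890} = \sqrt{383956311}$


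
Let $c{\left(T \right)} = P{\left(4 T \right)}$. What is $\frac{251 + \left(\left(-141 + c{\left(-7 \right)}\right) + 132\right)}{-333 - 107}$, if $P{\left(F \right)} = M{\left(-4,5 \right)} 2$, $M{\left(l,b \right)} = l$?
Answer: $- \frac{117}{220} \approx -0.53182$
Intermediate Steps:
$P{\left(F \right)} = -8$ ($P{\left(F \right)} = \left(-4\right) 2 = -8$)
$c{\left(T \right)} = -8$
$\frac{251 + \left(\left(-141 + c{\left(-7 \right)}\right) + 132\right)}{-333 - 107} = \frac{251 + \left(\left(-141 - 8\right) + 132\right)}{-333 - 107} = \frac{251 + \left(-149 + 132\right)}{-333 - 107} = \frac{251 - 17}{-440} = 234 \left(- \frac{1}{440}\right) = - \frac{117}{220}$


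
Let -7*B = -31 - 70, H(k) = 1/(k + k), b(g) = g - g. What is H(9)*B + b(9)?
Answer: 101/126 ≈ 0.80159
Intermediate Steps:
b(g) = 0
H(k) = 1/(2*k)
B = 101/7 (B = -(-31 - 70)/7 = -⅐*(-101) = 101/7 ≈ 14.429)
H(9)*B + b(9) = ((½)/9)*(101/7) + 0 = ((½)*(⅑))*(101/7) + 0 = (1/18)*(101/7) + 0 = 101/126 + 0 = 101/126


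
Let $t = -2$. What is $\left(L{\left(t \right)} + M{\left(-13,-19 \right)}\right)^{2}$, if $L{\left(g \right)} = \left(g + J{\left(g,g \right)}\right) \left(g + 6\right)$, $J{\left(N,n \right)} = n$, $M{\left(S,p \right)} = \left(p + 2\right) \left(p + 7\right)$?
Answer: $35344$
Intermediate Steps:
$M{\left(S,p \right)} = \left(2 + p\right) \left(7 + p\right)$
$L{\left(g \right)} = 2 g \left(6 + g\right)$ ($L{\left(g \right)} = \left(g + g\right) \left(g + 6\right) = 2 g \left(6 + g\right)$)
$\left(L{\left(t \right)} + M{\left(-13,-19 \right)}\right)^{2} = \left(2 \left(-2\right) \left(6 - 2\right) + \left(14 + \left(-19\right)^{2} + 9 \left(-19\right)\right)\right)^{2} = \left(2 \left(-2\right) 4 + \left(14 + 361 - 171\right)\right)^{2} = \left(-16 + 204\right)^{2} = 188^{2} = 35344$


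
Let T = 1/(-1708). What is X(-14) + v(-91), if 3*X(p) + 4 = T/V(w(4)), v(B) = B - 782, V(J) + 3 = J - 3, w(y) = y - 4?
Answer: -26880503/30744 ≈ -874.33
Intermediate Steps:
w(y) = -4 + y
V(J) = -6 + J (V(J) = -3 + (J - 3) = -3 + (-3 + J) = -6 + J)
T = -1/1708 ≈ -0.00058548
v(B) = -782 + B
X(p) = -40991/30744 (X(p) = -4/3 + (-1/(1708*(-6 + (-4 + 4))))/3 = -4/3 + (-1/(1708*(-6 + 0)))/3 = -4/3 + (-1/1708/(-6))/3 = -4/3 + (-1/1708*(-⅙))/3 = -4/3 + (⅓)*(1/10248) = -4/3 + 1/30744 = -40991/30744)
X(-14) + v(-91) = -40991/30744 + (-782 - 91) = -40991/30744 - 873 = -26880503/30744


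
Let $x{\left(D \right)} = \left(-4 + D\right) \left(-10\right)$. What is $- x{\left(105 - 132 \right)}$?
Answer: $-310$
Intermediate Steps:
$x{\left(D \right)} = 40 - 10 D$
$- x{\left(105 - 132 \right)} = - (40 - 10 \left(105 - 132\right)) = - (40 - -270) = - (40 + 270) = \left(-1\right) 310 = -310$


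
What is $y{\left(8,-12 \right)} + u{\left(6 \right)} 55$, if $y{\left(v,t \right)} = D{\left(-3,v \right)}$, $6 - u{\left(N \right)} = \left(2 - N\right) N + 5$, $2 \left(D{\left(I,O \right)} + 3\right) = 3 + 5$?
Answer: $1376$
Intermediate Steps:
$D{\left(I,O \right)} = 1$ ($D{\left(I,O \right)} = -3 + \frac{3 + 5}{2} = -3 + \frac{1}{2} \cdot 8 = -3 + 4 = 1$)
$u{\left(N \right)} = 1 - N \left(2 - N\right)$ ($u{\left(N \right)} = 6 - \left(\left(2 - N\right) N + 5\right) = 6 - \left(N \left(2 - N\right) + 5\right) = 6 - \left(5 + N \left(2 - N\right)\right) = 1 - N \left(2 - N\right)$)
$y{\left(v,t \right)} = 1$
$y{\left(8,-12 \right)} + u{\left(6 \right)} 55 = 1 + \left(1 + 6^{2} - 12\right) 55 = 1 + \left(1 + 36 - 12\right) 55 = 1 + 25 \cdot 55 = 1 + 1375 = 1376$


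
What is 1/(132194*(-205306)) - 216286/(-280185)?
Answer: 5870049917653919/7604282922872340 ≈ 0.77194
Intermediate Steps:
1/(132194*(-205306)) - 216286/(-280185) = (1/132194)*(-1/205306) - 216286*(-1/280185) = -1/27140221364 + 216286/280185 = 5870049917653919/7604282922872340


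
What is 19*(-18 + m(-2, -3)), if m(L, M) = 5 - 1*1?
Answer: -266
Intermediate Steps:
m(L, M) = 4 (m(L, M) = 5 - 1 = 4)
19*(-18 + m(-2, -3)) = 19*(-18 + 4) = 19*(-14) = -266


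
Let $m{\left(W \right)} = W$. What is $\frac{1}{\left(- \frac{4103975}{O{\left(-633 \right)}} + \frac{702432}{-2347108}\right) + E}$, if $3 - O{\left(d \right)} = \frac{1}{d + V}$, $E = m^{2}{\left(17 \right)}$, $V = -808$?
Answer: $- \frac{2537223748}{3469365739352395} \approx -7.3132 \cdot 10^{-7}$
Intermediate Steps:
$E = 289$ ($E = 17^{2} = 289$)
$O{\left(d \right)} = 3 - \frac{1}{-808 + d}$ ($O{\left(d \right)} = 3 - \frac{1}{d - 808} = 3 - \frac{1}{-808 + d}$)
$\frac{1}{\left(- \frac{4103975}{O{\left(-633 \right)}} + \frac{702432}{-2347108}\right) + E} = \frac{1}{\left(- \frac{4103975}{\frac{1}{-808 - 633} \left(-2425 + 3 \left(-633\right)\right)} + \frac{702432}{-2347108}\right) + 289} = \frac{1}{\left(- \frac{4103975}{\frac{1}{-1441} \left(-2425 - 1899\right)} + 702432 \left(- \frac{1}{2347108}\right)\right) + 289} = \frac{1}{\left(- \frac{4103975}{\left(- \frac{1}{1441}\right) \left(-4324\right)} - \frac{175608}{586777}\right) + 289} = \frac{1}{\left(- \frac{4103975}{\frac{4324}{1441}} - \frac{175608}{586777}\right) + 289} = \frac{1}{\left(\left(-4103975\right) \frac{1441}{4324} - \frac{175608}{586777}\right) + 289} = \frac{1}{\left(- \frac{5913827975}{4324} - \frac{175608}{586777}\right) + 289} = \frac{1}{- \frac{3470098997015567}{2537223748} + 289} = \frac{1}{- \frac{3469365739352395}{2537223748}} = - \frac{2537223748}{3469365739352395}$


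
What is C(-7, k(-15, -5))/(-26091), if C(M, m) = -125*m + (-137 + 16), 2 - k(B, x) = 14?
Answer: -1379/26091 ≈ -0.052853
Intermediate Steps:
k(B, x) = -12 (k(B, x) = 2 - 1*14 = 2 - 14 = -12)
C(M, m) = -121 - 125*m (C(M, m) = -125*m - 121 = -121 - 125*m)
C(-7, k(-15, -5))/(-26091) = (-121 - 125*(-12))/(-26091) = (-121 + 1500)*(-1/26091) = 1379*(-1/26091) = -1379/26091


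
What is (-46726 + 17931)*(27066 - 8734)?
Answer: -527869940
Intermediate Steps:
(-46726 + 17931)*(27066 - 8734) = -28795*18332 = -527869940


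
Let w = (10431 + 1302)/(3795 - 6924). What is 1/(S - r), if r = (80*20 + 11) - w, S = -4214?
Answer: -1043/6079386 ≈ -0.00017156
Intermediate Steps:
w = -3911/1043 (w = 11733/(-3129) = 11733*(-1/3129) = -3911/1043 ≈ -3.7498)
r = 1684184/1043 (r = (80*20 + 11) - 1*(-3911/1043) = (1600 + 11) + 3911/1043 = 1611 + 3911/1043 = 1684184/1043 ≈ 1614.8)
1/(S - r) = 1/(-4214 - 1*1684184/1043) = 1/(-4214 - 1684184/1043) = 1/(-6079386/1043) = -1043/6079386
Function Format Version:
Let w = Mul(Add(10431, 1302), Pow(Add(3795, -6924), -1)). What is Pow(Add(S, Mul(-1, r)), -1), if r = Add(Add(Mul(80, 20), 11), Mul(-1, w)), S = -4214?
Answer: Rational(-1043, 6079386) ≈ -0.00017156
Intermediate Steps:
w = Rational(-3911, 1043) (w = Mul(11733, Pow(-3129, -1)) = Mul(11733, Rational(-1, 3129)) = Rational(-3911, 1043) ≈ -3.7498)
r = Rational(1684184, 1043) (r = Add(Add(Mul(80, 20), 11), Mul(-1, Rational(-3911, 1043))) = Add(Add(1600, 11), Rational(3911, 1043)) = Add(1611, Rational(3911, 1043)) = Rational(1684184, 1043) ≈ 1614.8)
Pow(Add(S, Mul(-1, r)), -1) = Pow(Add(-4214, Mul(-1, Rational(1684184, 1043))), -1) = Pow(Add(-4214, Rational(-1684184, 1043)), -1) = Pow(Rational(-6079386, 1043), -1) = Rational(-1043, 6079386)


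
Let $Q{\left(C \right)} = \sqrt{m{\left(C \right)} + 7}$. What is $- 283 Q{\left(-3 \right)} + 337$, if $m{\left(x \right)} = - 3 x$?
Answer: $-795$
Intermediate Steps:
$Q{\left(C \right)} = \sqrt{7 - 3 C}$ ($Q{\left(C \right)} = \sqrt{- 3 C + 7} = \sqrt{7 - 3 C}$)
$- 283 Q{\left(-3 \right)} + 337 = - 283 \sqrt{7 - -9} + 337 = - 283 \sqrt{7 + 9} + 337 = - 283 \sqrt{16} + 337 = \left(-283\right) 4 + 337 = -1132 + 337 = -795$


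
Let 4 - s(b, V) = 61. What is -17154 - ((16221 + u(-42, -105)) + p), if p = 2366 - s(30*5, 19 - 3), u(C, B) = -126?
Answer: -35672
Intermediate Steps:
s(b, V) = -57 (s(b, V) = 4 - 1*61 = 4 - 61 = -57)
p = 2423 (p = 2366 - 1*(-57) = 2366 + 57 = 2423)
-17154 - ((16221 + u(-42, -105)) + p) = -17154 - ((16221 - 126) + 2423) = -17154 - (16095 + 2423) = -17154 - 1*18518 = -17154 - 18518 = -35672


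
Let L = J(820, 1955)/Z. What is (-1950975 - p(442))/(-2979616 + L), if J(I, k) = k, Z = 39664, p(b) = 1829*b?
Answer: 109448563952/118183487069 ≈ 0.92609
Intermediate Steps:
L = 1955/39664 ≈ 0.049289
(-1950975 - p(442))/(-2979616 + L) = (-1950975 - 1829*442)/(-2979616 + 1955/39664) = (-1950975 - 1*808418)/(-118183487069/39664) = (-1950975 - 808418)*(-39664/118183487069) = -2759393*(-39664/118183487069) = 109448563952/118183487069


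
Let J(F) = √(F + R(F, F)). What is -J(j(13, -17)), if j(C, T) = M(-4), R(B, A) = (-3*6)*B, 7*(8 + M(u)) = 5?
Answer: -17*√21/7 ≈ -11.129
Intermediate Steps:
M(u) = -51/7 (M(u) = -8 + (⅐)*5 = -8 + 5/7 = -51/7)
R(B, A) = -18*B
j(C, T) = -51/7
J(F) = √17*√(-F) (J(F) = √(F - 18*F) = √(-17*F) = √17*√(-F))
-J(j(13, -17)) = -√17*√(-1*(-51/7)) = -√17*√(51/7) = -√17*√357/7 = -17*√21/7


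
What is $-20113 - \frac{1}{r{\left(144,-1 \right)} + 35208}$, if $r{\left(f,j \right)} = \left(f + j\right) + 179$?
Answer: $- \frac{714614891}{35530} \approx -20113.0$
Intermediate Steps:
$r{\left(f,j \right)} = 179 + f + j$
$-20113 - \frac{1}{r{\left(144,-1 \right)} + 35208} = -20113 - \frac{1}{\left(179 + 144 - 1\right) + 35208} = -20113 - \frac{1}{322 + 35208} = -20113 - \frac{1}{35530} = - \frac{714614891}{35530}$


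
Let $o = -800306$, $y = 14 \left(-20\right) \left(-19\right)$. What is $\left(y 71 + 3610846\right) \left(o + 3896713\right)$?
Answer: $12350223682362$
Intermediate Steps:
$y = 5320$ ($y = \left(-280\right) \left(-19\right) = 5320$)
$\left(y 71 + 3610846\right) \left(o + 3896713\right) = \left(5320 \cdot 71 + 3610846\right) \left(-800306 + 3896713\right) = \left(377720 + 3610846\right) 3096407 = 3988566 \cdot 3096407 = 12350223682362$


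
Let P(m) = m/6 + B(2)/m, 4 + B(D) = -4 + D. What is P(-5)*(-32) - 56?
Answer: -1016/15 ≈ -67.733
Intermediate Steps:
B(D) = -8 + D (B(D) = -4 + (-4 + D) = -8 + D)
P(m) = -6/m + m/6 (P(m) = m/6 + (-8 + 2)/m = m*(⅙) - 6/m = m/6 - 6/m = -6/m + m/6)
P(-5)*(-32) - 56 = (-6/(-5) + (⅙)*(-5))*(-32) - 56 = (-6*(-⅕) - ⅚)*(-32) - 56 = (6/5 - ⅚)*(-32) - 56 = (11/30)*(-32) - 56 = -176/15 - 56 = -1016/15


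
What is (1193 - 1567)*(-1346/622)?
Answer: 251702/311 ≈ 809.33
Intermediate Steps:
(1193 - 1567)*(-1346/622) = -(-503404)/622 = -374*(-673/311) = 251702/311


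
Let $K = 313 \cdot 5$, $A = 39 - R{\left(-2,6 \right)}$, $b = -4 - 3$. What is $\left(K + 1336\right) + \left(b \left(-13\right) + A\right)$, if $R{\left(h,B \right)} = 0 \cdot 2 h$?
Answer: $3031$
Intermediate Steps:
$b = -7$ ($b = -4 - 3 = -7$)
$R{\left(h,B \right)} = 0$ ($R{\left(h,B \right)} = 0 h = 0$)
$A = 39$ ($A = 39 - 0 = 39 + 0 = 39$)
$K = 1565$
$\left(K + 1336\right) + \left(b \left(-13\right) + A\right) = \left(1565 + 1336\right) + \left(\left(-7\right) \left(-13\right) + 39\right) = 2901 + \left(91 + 39\right) = 2901 + 130 = 3031$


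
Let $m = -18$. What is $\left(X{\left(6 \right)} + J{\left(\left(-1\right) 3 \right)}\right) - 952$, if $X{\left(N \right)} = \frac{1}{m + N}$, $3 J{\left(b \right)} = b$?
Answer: $- \frac{11437}{12} \approx -953.08$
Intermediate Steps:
$J{\left(b \right)} = \frac{b}{3}$
$X{\left(N \right)} = \frac{1}{-18 + N}$
$\left(X{\left(6 \right)} + J{\left(\left(-1\right) 3 \right)}\right) - 952 = \left(\frac{1}{-18 + 6} + \frac{\left(-1\right) 3}{3}\right) - 952 = \left(\frac{1}{-12} + \frac{1}{3} \left(-3\right)\right) - 952 = \left(- \frac{1}{12} - 1\right) - 952 = - \frac{13}{12} - 952 = - \frac{11437}{12}$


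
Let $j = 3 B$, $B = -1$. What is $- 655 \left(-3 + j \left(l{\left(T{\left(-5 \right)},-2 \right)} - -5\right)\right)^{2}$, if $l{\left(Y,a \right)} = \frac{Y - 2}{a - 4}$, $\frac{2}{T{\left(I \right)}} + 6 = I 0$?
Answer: $- \frac{8662375}{36} \approx -2.4062 \cdot 10^{5}$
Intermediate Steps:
$T{\left(I \right)} = - \frac{1}{3}$ ($T{\left(I \right)} = \frac{2}{-6 + I 0} = \frac{2}{-6 + 0} = \frac{2}{-6} = 2 \left(- \frac{1}{6}\right) = - \frac{1}{3}$)
$l{\left(Y,a \right)} = \frac{-2 + Y}{-4 + a}$
$j = -3$ ($j = 3 \left(-1\right) = -3$)
$- 655 \left(-3 + j \left(l{\left(T{\left(-5 \right)},-2 \right)} - -5\right)\right)^{2} = - 655 \left(-3 - 3 \left(\frac{-2 - \frac{1}{3}}{-4 - 2} - -5\right)\right)^{2} = - 655 \left(-3 - 3 \left(\frac{1}{-6} \left(- \frac{7}{3}\right) + 5\right)\right)^{2} = - 655 \left(-3 - 3 \left(\left(- \frac{1}{6}\right) \left(- \frac{7}{3}\right) + 5\right)\right)^{2} = - 655 \left(-3 - 3 \left(\frac{7}{18} + 5\right)\right)^{2} = - 655 \left(-3 - \frac{97}{6}\right)^{2} = - 655 \left(- \frac{115}{6}\right)^{2} = \left(-655\right) \frac{13225}{36} = - \frac{8662375}{36}$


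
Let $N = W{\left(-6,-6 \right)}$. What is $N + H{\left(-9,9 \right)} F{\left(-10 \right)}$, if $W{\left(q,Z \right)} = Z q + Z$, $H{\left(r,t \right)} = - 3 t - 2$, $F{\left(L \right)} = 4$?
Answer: $-86$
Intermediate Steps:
$H{\left(r,t \right)} = -2 - 3 t$
$W{\left(q,Z \right)} = Z + Z q$
$N = 30$ ($N = - 6 \left(1 - 6\right) = \left(-6\right) \left(-5\right) = 30$)
$N + H{\left(-9,9 \right)} F{\left(-10 \right)} = 30 + \left(-2 - 27\right) 4 = 30 - 116 = -86$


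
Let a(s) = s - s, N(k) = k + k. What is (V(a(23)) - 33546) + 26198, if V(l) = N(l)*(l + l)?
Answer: -7348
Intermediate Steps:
N(k) = 2*k
a(s) = 0
V(l) = 4*l² (V(l) = (2*l)*(l + l) = (2*l)*(2*l) = 4*l²)
(V(a(23)) - 33546) + 26198 = (4*0² - 33546) + 26198 = (4*0 - 33546) + 26198 = (0 - 33546) + 26198 = -33546 + 26198 = -7348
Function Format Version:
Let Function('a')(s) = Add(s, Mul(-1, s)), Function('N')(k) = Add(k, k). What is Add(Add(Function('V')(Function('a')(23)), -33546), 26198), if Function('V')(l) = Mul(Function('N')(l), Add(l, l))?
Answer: -7348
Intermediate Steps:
Function('N')(k) = Mul(2, k)
Function('a')(s) = 0
Function('V')(l) = Mul(4, Pow(l, 2)) (Function('V')(l) = Mul(Mul(2, l), Add(l, l)) = Mul(Mul(2, l), Mul(2, l)) = Mul(4, Pow(l, 2)))
Add(Add(Function('V')(Function('a')(23)), -33546), 26198) = Add(Add(Mul(4, Pow(0, 2)), -33546), 26198) = Add(Add(Mul(4, 0), -33546), 26198) = Add(Add(0, -33546), 26198) = Add(-33546, 26198) = -7348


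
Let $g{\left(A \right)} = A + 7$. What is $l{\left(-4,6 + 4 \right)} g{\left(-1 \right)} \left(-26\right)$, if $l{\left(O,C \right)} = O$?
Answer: $624$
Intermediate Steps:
$g{\left(A \right)} = 7 + A$
$l{\left(-4,6 + 4 \right)} g{\left(-1 \right)} \left(-26\right) = - 4 \left(7 - 1\right) \left(-26\right) = \left(-4\right) 6 \left(-26\right) = \left(-24\right) \left(-26\right) = 624$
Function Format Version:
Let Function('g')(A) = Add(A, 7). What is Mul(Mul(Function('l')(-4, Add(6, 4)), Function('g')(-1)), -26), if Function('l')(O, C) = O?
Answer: 624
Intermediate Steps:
Function('g')(A) = Add(7, A)
Mul(Mul(Function('l')(-4, Add(6, 4)), Function('g')(-1)), -26) = Mul(Mul(-4, Add(7, -1)), -26) = Mul(Mul(-4, 6), -26) = Mul(-24, -26) = 624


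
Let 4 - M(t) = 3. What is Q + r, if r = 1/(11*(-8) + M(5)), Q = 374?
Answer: 32537/87 ≈ 373.99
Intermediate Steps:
M(t) = 1 (M(t) = 4 - 1*3 = 4 - 3 = 1)
r = -1/87 (r = 1/(11*(-8) + 1) = 1/(-88 + 1) = 1/(-87) = -1/87 ≈ -0.011494)
Q + r = 374 - 1/87 = 32537/87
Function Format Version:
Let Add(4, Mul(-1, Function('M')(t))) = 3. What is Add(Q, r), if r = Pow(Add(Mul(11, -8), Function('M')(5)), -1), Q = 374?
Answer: Rational(32537, 87) ≈ 373.99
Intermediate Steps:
Function('M')(t) = 1 (Function('M')(t) = Add(4, Mul(-1, 3)) = Add(4, -3) = 1)
r = Rational(-1, 87) (r = Pow(Add(Mul(11, -8), 1), -1) = Pow(Add(-88, 1), -1) = Pow(-87, -1) = Rational(-1, 87) ≈ -0.011494)
Add(Q, r) = Add(374, Rational(-1, 87)) = Rational(32537, 87)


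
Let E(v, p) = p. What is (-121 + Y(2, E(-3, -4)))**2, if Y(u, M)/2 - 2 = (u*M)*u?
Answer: 22201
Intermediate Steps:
Y(u, M) = 4 + 2*M*u**2 (Y(u, M) = 4 + 2*((u*M)*u) = 4 + 2*((M*u)*u) = 4 + 2*(M*u**2) = 4 + 2*M*u**2)
(-121 + Y(2, E(-3, -4)))**2 = (-121 + (4 + 2*(-4)*2**2))**2 = (-121 + (4 + 2*(-4)*4))**2 = (-121 + (4 - 32))**2 = (-121 - 28)**2 = (-149)**2 = 22201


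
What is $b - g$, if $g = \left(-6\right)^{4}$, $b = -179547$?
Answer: $-180843$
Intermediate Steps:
$g = 1296$
$b - g = -179547 - 1296 = -180843$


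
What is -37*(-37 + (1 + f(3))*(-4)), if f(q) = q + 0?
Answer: 1961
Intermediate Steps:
f(q) = q
-37*(-37 + (1 + f(3))*(-4)) = -37*(-37 + (1 + 3)*(-4)) = -37*(-37 + 4*(-4)) = -37*(-37 - 16) = -37*(-53) = 1961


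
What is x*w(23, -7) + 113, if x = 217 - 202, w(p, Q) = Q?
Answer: 8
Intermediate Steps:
x = 15
x*w(23, -7) + 113 = 15*(-7) + 113 = -105 + 113 = 8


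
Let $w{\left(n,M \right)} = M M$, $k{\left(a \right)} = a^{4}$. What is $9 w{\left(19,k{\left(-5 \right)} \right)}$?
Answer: $3515625$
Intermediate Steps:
$w{\left(n,M \right)} = M^{2}$
$9 w{\left(19,k{\left(-5 \right)} \right)} = 9 \left(\left(-5\right)^{4}\right)^{2} = 9 \cdot 625^{2} = 9 \cdot 390625 = 3515625$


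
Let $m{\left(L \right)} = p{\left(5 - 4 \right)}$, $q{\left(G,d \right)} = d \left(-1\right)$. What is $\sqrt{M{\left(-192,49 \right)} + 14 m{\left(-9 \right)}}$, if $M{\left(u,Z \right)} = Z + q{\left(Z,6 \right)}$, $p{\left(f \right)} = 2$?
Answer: $\sqrt{71} \approx 8.4261$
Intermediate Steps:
$q{\left(G,d \right)} = - d$
$m{\left(L \right)} = 2$
$M{\left(u,Z \right)} = -6 + Z$ ($M{\left(u,Z \right)} = Z - 6 = -6 + Z$)
$\sqrt{M{\left(-192,49 \right)} + 14 m{\left(-9 \right)}} = \sqrt{\left(-6 + 49\right) + 14 \cdot 2} = \sqrt{43 + 28} = \sqrt{71}$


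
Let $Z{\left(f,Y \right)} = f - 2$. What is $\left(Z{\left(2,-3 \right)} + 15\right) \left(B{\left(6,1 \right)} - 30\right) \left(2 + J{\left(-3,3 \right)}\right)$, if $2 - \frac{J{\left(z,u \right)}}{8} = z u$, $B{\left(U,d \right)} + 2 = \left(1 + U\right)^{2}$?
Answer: $22950$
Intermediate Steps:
$B{\left(U,d \right)} = -2 + \left(1 + U\right)^{2}$
$J{\left(z,u \right)} = 16 - 8 u z$ ($J{\left(z,u \right)} = 16 - 8 z u = 16 - 8 u z$)
$Z{\left(f,Y \right)} = -2 + f$ ($Z{\left(f,Y \right)} = f - 2 = -2 + f$)
$\left(Z{\left(2,-3 \right)} + 15\right) \left(B{\left(6,1 \right)} - 30\right) \left(2 + J{\left(-3,3 \right)}\right) = \left(\left(-2 + 2\right) + 15\right) \left(\left(-2 + \left(1 + 6\right)^{2}\right) - 30\right) \left(2 - \left(-16 + 24 \left(-3\right)\right)\right) = \left(0 + 15\right) \left(\left(-2 + 7^{2}\right) - 30\right) \left(2 + \left(16 + 72\right)\right) = 15 \left(\left(-2 + 49\right) - 30\right) \left(2 + 88\right) = 15 \left(47 - 30\right) 90 = 15 \cdot 17 \cdot 90 = 15 \cdot 1530 = 22950$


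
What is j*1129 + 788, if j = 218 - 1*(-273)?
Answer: 555127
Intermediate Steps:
j = 491 (j = 218 + 273 = 491)
j*1129 + 788 = 491*1129 + 788 = 554339 + 788 = 555127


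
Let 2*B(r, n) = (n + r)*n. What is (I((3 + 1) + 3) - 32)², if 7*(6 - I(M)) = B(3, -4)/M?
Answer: 1628176/2401 ≈ 678.12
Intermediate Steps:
B(r, n) = n*(n + r)/2 (B(r, n) = ((n + r)*n)/2 = (n*(n + r))/2 = n*(n + r)/2)
I(M) = 6 - 2/(7*M) (I(M) = 6 - (½)*(-4)*(-4 + 3)/(7*M) = 6 - (½)*(-4)*(-1)/(7*M) = 6 - 2/(7*M))
(I((3 + 1) + 3) - 32)² = ((6 - 2/(7*((3 + 1) + 3))) - 32)² = ((6 - 2/(7*(4 + 3))) - 32)² = ((6 - 2/7/7) - 32)² = ((6 - 2/7*⅐) - 32)² = ((6 - 2/49) - 32)² = (292/49 - 32)² = (-1276/49)² = 1628176/2401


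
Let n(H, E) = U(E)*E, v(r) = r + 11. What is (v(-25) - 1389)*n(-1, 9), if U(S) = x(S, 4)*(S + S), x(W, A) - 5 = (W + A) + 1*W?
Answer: -6136722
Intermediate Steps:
x(W, A) = 5 + A + 2*W (x(W, A) = 5 + ((W + A) + 1*W) = 5 + ((A + W) + W) = 5 + (A + 2*W) = 5 + A + 2*W)
U(S) = 2*S*(9 + 2*S) (U(S) = (5 + 4 + 2*S)*(S + S) = (9 + 2*S)*(2*S) = 2*S*(9 + 2*S))
v(r) = 11 + r
n(H, E) = 2*E**2*(9 + 2*E) (n(H, E) = (2*E*(9 + 2*E))*E = 2*E**2*(9 + 2*E))
(v(-25) - 1389)*n(-1, 9) = ((11 - 25) - 1389)*(9**2*(18 + 4*9)) = (-14 - 1389)*(81*(18 + 36)) = -113643*54 = -1403*4374 = -6136722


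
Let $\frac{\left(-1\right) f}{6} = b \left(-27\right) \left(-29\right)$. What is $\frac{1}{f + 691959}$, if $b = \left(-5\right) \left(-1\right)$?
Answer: $\frac{1}{668469} \approx 1.496 \cdot 10^{-6}$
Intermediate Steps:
$b = 5$
$f = -23490$ ($f = - 6 \cdot 5 \left(-27\right) \left(-29\right) = - 6 \left(\left(-135\right) \left(-29\right)\right) = \left(-6\right) 3915 = -23490$)
$\frac{1}{f + 691959} = \frac{1}{-23490 + 691959} = \frac{1}{668469}$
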